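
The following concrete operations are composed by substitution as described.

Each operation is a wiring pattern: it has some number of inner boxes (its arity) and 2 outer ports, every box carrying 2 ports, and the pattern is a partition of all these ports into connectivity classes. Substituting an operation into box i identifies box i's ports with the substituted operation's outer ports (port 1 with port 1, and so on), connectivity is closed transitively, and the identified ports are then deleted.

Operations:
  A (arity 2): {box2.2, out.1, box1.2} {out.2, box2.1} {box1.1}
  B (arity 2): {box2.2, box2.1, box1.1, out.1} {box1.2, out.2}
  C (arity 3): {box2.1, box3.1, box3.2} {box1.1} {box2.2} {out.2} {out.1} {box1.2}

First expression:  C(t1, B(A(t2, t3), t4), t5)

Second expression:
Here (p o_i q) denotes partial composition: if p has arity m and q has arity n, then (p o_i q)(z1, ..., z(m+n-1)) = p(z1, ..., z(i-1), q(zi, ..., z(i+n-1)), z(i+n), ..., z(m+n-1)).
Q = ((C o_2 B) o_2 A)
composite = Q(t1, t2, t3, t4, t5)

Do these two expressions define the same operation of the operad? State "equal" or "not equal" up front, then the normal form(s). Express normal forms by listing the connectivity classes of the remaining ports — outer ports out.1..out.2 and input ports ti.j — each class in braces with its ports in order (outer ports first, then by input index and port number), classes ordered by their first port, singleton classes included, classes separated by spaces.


equal — both sides give {out.1} {out.2} {t1.1} {t1.2} {t2.1} {t2.2, t3.2, t4.1, t4.2, t5.1, t5.2} {t3.1}


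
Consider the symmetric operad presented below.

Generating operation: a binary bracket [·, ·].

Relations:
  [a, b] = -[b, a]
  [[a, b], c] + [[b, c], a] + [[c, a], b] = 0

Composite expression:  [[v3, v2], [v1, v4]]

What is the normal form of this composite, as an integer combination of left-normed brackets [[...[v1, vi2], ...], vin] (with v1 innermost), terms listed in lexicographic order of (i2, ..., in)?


[[[v1, v4], v2], v3] - [[[v1, v4], v3], v2]

Antisymmetry and Jacobi reduce to v1-anchored left-normed brackets.
Composite bracket: [[v3, v2], [v1, v4]]
Under [a, b] = ab - ba we get 8 signed associative words (2^3 = 8).
Coefficients come from the v1-initial words:
  from v1v4v2v3, sign +1: term +[[[v1, v4], v2], v3]
  from v1v4v3v2, sign -1: term -[[[v1, v4], v3], v2]


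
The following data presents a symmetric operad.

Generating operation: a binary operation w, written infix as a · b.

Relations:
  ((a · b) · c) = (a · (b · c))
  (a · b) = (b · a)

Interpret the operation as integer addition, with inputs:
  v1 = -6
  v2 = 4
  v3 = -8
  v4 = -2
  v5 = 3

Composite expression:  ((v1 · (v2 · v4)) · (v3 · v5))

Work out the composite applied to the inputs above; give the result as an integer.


-9

(v2 · v4) = 2
(v1 · (v2 · v4)) = -4
(v3 · v5) = -5
((v1 · (v2 · v4)) · (v3 · v5)) = -9


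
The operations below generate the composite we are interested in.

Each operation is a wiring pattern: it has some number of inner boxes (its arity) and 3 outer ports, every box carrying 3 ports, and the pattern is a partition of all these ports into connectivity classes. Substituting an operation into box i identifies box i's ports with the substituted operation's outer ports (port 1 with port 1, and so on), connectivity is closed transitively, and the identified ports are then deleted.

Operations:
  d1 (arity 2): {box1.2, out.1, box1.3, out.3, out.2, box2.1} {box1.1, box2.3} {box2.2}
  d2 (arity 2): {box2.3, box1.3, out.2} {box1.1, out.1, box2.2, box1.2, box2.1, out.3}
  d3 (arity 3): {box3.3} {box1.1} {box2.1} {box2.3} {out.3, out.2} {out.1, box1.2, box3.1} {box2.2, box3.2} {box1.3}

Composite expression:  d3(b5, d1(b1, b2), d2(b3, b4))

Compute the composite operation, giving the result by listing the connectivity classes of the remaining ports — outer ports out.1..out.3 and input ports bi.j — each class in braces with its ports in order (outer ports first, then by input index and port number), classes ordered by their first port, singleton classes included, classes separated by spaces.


{out.1, b3.1, b3.2, b4.1, b4.2, b5.2} {out.2, out.3} {b1.1, b2.3} {b1.2, b1.3, b2.1, b3.3, b4.3} {b2.2} {b5.1} {b5.3}

Two ports join when wires chain via d3-identified ports.
the subtree at d1 composes to {out.1, out.2, out.3, b1.2, b1.3, b2.1} {b1.1, b2.3} {b2.2} on (b1, b2); out.j = own outer ports
the subtree at d2 composes to {out.1, out.3, b3.1, b3.2, b4.1, b4.2} {out.2, b3.3, b4.3} on (b3, b4); out.j = own outer ports
the subtree at d3 composes to {out.1, b3.1, b3.2, b4.1, b4.2, b5.2} {out.2, out.3} {b1.1, b2.3} {b1.2, b1.3, b2.1, b3.3, b4.3} {b2.2} {b5.1} {b5.3} on (b5, b1, b2, b3, b4); out.j = own outer ports


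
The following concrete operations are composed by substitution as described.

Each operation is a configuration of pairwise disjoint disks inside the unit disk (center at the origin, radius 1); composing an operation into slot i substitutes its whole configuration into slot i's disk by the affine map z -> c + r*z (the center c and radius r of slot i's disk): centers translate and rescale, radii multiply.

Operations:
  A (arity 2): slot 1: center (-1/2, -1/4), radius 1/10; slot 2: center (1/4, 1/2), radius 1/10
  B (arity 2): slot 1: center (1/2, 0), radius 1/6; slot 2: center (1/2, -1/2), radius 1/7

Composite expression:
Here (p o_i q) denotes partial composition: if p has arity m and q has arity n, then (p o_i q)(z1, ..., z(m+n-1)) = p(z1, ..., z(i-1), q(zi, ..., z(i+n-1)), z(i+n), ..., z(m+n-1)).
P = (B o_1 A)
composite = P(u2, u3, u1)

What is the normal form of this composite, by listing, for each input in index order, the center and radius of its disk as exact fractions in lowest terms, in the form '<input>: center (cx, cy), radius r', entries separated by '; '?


Only the slot chain above each u matters under B; compose those maps.
for u2, the 2-step affine chain lands on center (5/12, -1/24), radius 1/60
for u3, the 2-step affine chain lands on center (13/24, 1/12), radius 1/60
for u1, the 1-step affine chain lands on center (1/2, -1/2), radius 1/7

u1: center (1/2, -1/2), radius 1/7; u2: center (5/12, -1/24), radius 1/60; u3: center (13/24, 1/12), radius 1/60


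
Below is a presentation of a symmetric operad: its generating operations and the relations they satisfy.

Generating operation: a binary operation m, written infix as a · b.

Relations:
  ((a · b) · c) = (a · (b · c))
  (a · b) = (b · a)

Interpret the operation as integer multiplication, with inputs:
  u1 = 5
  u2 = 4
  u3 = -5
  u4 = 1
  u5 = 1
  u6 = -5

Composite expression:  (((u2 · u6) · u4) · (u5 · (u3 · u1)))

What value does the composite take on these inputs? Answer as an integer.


500


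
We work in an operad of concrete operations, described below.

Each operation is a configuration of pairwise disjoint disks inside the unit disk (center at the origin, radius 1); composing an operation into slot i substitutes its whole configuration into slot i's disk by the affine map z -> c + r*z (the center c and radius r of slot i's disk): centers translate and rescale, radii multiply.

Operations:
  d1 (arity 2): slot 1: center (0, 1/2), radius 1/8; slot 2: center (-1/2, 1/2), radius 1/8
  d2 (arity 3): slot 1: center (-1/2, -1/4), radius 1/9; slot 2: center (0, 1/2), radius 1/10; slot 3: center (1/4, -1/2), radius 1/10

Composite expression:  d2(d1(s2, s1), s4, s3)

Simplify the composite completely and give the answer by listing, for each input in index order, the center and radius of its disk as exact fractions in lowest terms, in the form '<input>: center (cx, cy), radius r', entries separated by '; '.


s1: center (-5/9, -7/36), radius 1/72; s2: center (-1/2, -7/36), radius 1/72; s3: center (1/4, -1/2), radius 1/10; s4: center (0, 1/2), radius 1/10

Affine substitution under d2: radii multiply and s-centers shift.
input s2: composing its 2 substitution steps yields center (-1/2, -7/36), radius 1/72
input s1: composing its 2 substitution steps yields center (-5/9, -7/36), radius 1/72
input s4: composing its 1 substitution step yields center (0, 1/2), radius 1/10
input s3: composing its 1 substitution step yields center (1/4, -1/2), radius 1/10


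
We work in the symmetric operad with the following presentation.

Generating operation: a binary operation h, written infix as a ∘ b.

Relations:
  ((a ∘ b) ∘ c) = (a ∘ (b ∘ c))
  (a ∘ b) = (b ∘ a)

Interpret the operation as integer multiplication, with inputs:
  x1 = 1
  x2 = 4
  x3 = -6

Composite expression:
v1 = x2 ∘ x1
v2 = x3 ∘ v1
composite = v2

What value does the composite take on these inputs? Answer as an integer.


-24


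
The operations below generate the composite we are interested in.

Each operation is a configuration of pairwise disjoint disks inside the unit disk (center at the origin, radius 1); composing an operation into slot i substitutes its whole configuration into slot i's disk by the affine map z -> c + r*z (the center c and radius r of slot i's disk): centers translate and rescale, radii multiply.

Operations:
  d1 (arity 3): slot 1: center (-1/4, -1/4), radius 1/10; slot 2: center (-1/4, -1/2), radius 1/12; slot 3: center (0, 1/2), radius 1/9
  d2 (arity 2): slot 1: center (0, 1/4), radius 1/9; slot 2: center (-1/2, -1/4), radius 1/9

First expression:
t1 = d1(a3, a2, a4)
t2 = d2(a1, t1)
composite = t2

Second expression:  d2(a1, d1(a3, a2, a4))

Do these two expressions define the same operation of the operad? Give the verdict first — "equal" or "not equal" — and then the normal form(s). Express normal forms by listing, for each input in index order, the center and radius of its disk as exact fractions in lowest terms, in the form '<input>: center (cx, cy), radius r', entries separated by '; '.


Normal form of the first expression: a1: center (0, 1/4), radius 1/9; a2: center (-19/36, -11/36), radius 1/108; a3: center (-19/36, -5/18), radius 1/90; a4: center (-1/2, -7/36), radius 1/81
Normal form of the second expression: a1: center (0, 1/4), radius 1/9; a2: center (-19/36, -11/36), radius 1/108; a3: center (-19/36, -5/18), radius 1/90; a4: center (-1/2, -7/36), radius 1/81
Identical normal forms: equal.

equal — both sides give a1: center (0, 1/4), radius 1/9; a2: center (-19/36, -11/36), radius 1/108; a3: center (-19/36, -5/18), radius 1/90; a4: center (-1/2, -7/36), radius 1/81


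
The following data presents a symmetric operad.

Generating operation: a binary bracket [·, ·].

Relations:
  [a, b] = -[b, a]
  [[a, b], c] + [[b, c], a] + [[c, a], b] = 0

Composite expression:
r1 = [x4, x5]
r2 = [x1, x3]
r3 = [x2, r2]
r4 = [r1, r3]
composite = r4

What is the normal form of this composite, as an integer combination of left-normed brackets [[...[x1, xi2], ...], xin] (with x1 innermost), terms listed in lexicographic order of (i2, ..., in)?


In the tensor algebra, words opening x1 carry the x1-anchored form.
Composite bracket: [[x4, x5], [x2, [x1, x3]]]
Applying ab - ba throughout gives 16 signed words (2^4 = 16).
The x1-initial words carry the normal form:
  sign of x1x3x2x4x5 is +1, so it contributes +[[[[x1, x3], x2], x4], x5]
  sign of x1x3x2x5x4 is -1, so it contributes -[[[[x1, x3], x2], x5], x4]

[[[[x1, x3], x2], x4], x5] - [[[[x1, x3], x2], x5], x4]


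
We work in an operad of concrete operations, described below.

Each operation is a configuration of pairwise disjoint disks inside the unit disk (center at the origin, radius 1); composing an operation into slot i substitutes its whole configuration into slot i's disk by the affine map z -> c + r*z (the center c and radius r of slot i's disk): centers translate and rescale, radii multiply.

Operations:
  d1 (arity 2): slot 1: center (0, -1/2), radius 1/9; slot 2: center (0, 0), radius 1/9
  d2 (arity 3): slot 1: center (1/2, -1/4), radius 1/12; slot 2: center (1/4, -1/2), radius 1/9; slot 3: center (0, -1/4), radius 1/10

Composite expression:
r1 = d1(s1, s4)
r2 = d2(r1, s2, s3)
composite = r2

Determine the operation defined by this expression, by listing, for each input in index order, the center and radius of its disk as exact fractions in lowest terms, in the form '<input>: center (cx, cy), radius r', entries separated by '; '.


s1: center (1/2, -7/24), radius 1/108; s2: center (1/4, -1/2), radius 1/9; s3: center (0, -1/4), radius 1/10; s4: center (1/2, -1/4), radius 1/108

Below d2, radii multiply path by path; the s-disk centers shift.
input s1: composing its 2 substitution steps yields center (1/2, -7/24), radius 1/108
input s4: composing its 2 substitution steps yields center (1/2, -1/4), radius 1/108
input s2: composing its 1 substitution step yields center (1/4, -1/2), radius 1/9
input s3: composing its 1 substitution step yields center (0, -1/4), radius 1/10


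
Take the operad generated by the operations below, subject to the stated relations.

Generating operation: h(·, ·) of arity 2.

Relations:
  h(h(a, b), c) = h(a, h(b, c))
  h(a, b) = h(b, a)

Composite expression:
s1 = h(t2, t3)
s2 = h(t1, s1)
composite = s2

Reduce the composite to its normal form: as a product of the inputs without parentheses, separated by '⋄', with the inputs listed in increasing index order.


t1 ⋄ t2 ⋄ t3

Key point: h commutes, so take the t-inputs in any fixed order.
h(t2, t3) flattens to t2 ⋄ t3
h(t1, h(t2, t3)) flattens to t1 ⋄ t2 ⋄ t3
reordering the factors by index: t1 ⋄ t2 ⋄ t3


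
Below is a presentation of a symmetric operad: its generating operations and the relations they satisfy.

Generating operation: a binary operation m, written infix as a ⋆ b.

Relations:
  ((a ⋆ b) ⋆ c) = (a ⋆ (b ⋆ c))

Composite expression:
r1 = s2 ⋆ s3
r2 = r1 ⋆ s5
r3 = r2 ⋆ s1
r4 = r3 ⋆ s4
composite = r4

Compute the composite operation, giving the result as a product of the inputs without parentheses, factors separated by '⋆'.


s2 ⋆ s3 ⋆ s5 ⋆ s1 ⋆ s4

All parenthesizations of m agree; list the s-inputs left to right.
(s2 ⋆ s3) flattens to s2 ⋆ s3
((s2 ⋆ s3) ⋆ s5) flattens to s2 ⋆ s3 ⋆ s5
(((s2 ⋆ s3) ⋆ s5) ⋆ s1) flattens to s2 ⋆ s3 ⋆ s5 ⋆ s1
((((s2 ⋆ s3) ⋆ s5) ⋆ s1) ⋆ s4) flattens to s2 ⋆ s3 ⋆ s5 ⋆ s1 ⋆ s4


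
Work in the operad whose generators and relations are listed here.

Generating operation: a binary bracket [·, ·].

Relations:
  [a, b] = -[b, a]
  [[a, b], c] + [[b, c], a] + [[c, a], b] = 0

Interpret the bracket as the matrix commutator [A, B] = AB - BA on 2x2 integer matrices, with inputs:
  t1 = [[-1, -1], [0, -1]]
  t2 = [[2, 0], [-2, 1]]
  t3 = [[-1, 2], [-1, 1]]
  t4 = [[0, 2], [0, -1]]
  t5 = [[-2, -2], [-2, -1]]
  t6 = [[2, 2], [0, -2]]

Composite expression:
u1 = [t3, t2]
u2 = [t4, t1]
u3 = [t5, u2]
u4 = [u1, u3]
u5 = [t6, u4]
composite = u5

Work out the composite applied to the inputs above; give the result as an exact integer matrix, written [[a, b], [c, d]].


[[40, -84], [-80, -40]]


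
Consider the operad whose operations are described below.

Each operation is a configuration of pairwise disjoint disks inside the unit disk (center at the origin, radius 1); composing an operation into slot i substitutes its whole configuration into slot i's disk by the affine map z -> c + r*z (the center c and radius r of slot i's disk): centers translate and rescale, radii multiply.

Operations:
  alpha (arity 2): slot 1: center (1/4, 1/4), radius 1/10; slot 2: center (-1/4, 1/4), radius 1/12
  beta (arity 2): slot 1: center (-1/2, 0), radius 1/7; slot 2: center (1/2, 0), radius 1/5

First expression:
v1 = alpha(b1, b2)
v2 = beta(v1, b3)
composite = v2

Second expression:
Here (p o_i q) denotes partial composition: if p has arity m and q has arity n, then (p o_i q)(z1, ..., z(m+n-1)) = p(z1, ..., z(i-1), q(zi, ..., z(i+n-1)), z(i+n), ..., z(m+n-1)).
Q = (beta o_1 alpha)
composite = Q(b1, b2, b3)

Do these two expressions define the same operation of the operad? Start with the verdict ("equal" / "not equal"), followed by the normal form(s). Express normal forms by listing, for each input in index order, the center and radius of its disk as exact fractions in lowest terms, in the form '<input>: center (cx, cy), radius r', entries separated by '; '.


equal — both sides give b1: center (-13/28, 1/28), radius 1/70; b2: center (-15/28, 1/28), radius 1/84; b3: center (1/2, 0), radius 1/5


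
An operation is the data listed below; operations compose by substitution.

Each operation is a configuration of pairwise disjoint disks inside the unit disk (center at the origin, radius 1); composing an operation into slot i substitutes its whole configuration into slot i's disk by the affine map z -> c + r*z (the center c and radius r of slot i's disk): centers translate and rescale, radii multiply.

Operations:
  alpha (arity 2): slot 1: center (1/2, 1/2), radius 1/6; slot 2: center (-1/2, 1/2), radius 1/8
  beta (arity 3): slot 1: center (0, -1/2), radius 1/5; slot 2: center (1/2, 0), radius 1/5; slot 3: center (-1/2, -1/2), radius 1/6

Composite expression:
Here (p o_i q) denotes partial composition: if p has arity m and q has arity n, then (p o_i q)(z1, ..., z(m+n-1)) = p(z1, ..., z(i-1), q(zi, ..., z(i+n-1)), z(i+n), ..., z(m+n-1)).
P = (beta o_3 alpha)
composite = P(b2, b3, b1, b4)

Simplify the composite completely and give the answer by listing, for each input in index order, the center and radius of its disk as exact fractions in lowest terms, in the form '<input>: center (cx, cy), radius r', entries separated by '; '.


b1: center (-5/12, -5/12), radius 1/36; b2: center (0, -1/2), radius 1/5; b3: center (1/2, 0), radius 1/5; b4: center (-7/12, -5/12), radius 1/48

Follow each b-input down from beta: c' goes to c + r*c', radius to r*r'.
tracing b2 down its 1-map path: center (0, -1/2), radius 1/5
tracing b3 down its 1-map path: center (1/2, 0), radius 1/5
tracing b1 down its 2-map path: center (-5/12, -5/12), radius 1/36
tracing b4 down its 2-map path: center (-7/12, -5/12), radius 1/48


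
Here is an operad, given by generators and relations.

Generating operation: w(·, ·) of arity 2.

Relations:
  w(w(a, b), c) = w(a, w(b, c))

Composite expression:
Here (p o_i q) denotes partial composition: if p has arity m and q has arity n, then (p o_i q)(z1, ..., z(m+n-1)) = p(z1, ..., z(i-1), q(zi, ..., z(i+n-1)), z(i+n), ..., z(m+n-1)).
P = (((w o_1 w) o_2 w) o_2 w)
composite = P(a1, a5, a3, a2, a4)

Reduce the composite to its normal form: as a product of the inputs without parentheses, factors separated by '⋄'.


Key point: w is associative — brackets drop, the a-order remains.
w(a5, a3) reduces to a5 ⋄ a3
w(w(a5, a3), a2) reduces to a5 ⋄ a3 ⋄ a2
w(a1, w(w(a5, a3), a2)) reduces to a1 ⋄ a5 ⋄ a3 ⋄ a2
w(w(a1, w(w(a5, a3), a2)), a4) reduces to a1 ⋄ a5 ⋄ a3 ⋄ a2 ⋄ a4

a1 ⋄ a5 ⋄ a3 ⋄ a2 ⋄ a4


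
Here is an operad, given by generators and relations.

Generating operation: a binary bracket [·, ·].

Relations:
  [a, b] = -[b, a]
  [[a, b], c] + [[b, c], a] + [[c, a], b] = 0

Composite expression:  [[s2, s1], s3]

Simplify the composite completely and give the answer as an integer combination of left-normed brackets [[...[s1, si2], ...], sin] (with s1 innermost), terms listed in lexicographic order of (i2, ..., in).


Antisymmetry and Jacobi reduce to s1-anchored left-normed brackets.
Composite bracket: [[s2, s1], s3]
Full expansion: 4 signed words from ab - ba (2^2 = 4).
Coefficients come from the s1-initial words:
  the word s1s2s3 carries sign -1 and contributes -[[s1, s2], s3]

-[[s1, s2], s3]


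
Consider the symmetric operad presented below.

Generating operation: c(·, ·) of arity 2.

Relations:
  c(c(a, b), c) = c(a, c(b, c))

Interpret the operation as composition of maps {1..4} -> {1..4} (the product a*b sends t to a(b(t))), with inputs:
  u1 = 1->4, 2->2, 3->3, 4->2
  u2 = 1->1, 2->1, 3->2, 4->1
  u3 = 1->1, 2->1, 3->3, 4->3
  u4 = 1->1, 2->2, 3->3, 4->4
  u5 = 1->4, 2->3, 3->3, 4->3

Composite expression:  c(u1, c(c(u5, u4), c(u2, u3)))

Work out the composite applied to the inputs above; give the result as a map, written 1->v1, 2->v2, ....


1->2, 2->2, 3->3, 4->3

c(u5, u4) = 1->4, 2->3, 3->3, 4->3
c(u2, u3) = 1->1, 2->1, 3->2, 4->2
c(c(u5, u4), c(u2, u3)) = 1->4, 2->4, 3->3, 4->3
c(u1, c(c(u5, u4), c(u2, u3))) = 1->2, 2->2, 3->3, 4->3


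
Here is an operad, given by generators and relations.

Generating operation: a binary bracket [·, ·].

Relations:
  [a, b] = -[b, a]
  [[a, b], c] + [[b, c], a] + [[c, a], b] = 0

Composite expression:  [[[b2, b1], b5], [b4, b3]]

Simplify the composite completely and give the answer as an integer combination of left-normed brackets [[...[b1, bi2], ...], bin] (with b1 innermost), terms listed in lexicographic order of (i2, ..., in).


Expand each bracket as ab - ba; the b1-initial words give the coefficients.
Composite bracket: [[[b2, b1], b5], [b4, b3]]
Under [a, b] = ab - ba we get 16 signed associative words (2^4 = 16).
The b1-initial words carry the normal form:
  word b1b2b5b3b4 has sign +1, contributing +[[[[b1, b2], b5], b3], b4]
  word b1b2b5b4b3 has sign -1, contributing -[[[[b1, b2], b5], b4], b3]

[[[[b1, b2], b5], b3], b4] - [[[[b1, b2], b5], b4], b3]


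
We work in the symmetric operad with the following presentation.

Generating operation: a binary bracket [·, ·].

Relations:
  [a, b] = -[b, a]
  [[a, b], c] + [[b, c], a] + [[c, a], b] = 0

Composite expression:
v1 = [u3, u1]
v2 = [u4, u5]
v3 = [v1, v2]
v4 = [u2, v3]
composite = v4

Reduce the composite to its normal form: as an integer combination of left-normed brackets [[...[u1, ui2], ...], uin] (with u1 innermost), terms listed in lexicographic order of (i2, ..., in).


A multilinear Lie element is pinned by u1-initial words (u1 innermost).
Composite bracket: [u2, [[u3, u1], [u4, u5]]]
The bracket unfolds into 16 signed words via [a, b] = ab - ba (2^4 = 16).
Collect the words opening with u1:
  from u1u3u4u5u2, sign +1: term +[[[[u1, u3], u4], u5], u2]
  from u1u3u5u4u2, sign -1: term -[[[[u1, u3], u5], u4], u2]

[[[[u1, u3], u4], u5], u2] - [[[[u1, u3], u5], u4], u2]


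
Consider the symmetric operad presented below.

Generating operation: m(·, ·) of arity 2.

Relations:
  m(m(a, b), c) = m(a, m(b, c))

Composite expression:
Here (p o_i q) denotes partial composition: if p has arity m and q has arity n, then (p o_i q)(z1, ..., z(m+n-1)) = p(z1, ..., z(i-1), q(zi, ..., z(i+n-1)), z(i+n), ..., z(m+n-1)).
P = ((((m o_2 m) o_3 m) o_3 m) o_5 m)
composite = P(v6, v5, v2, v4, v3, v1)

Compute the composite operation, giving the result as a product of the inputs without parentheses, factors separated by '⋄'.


v6 ⋄ v5 ⋄ v2 ⋄ v4 ⋄ v3 ⋄ v1

Every regrouping of m is equal, so read the v-inputs in written order.
m(v2, v4) spells out as v2 ⋄ v4
m(v3, v1) spells out as v3 ⋄ v1
m(m(v2, v4), m(v3, v1)) spells out as v2 ⋄ v4 ⋄ v3 ⋄ v1
m(v5, m(m(v2, v4), m(v3, v1))) spells out as v5 ⋄ v2 ⋄ v4 ⋄ v3 ⋄ v1
m(v6, m(v5, m(m(v2, v4), m(v3, v1)))) spells out as v6 ⋄ v5 ⋄ v2 ⋄ v4 ⋄ v3 ⋄ v1


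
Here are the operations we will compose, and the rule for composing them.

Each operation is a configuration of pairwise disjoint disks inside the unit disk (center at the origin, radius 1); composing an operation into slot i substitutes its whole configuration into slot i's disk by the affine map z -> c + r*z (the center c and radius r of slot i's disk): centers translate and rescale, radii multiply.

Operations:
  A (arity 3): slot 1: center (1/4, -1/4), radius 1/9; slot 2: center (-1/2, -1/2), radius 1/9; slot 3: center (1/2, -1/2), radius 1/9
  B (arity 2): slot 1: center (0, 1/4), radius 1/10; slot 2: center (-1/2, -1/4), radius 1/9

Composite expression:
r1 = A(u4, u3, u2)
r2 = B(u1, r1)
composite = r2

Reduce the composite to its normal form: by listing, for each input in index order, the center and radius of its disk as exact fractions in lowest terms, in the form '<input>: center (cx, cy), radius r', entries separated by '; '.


u1: center (0, 1/4), radius 1/10; u2: center (-4/9, -11/36), radius 1/81; u3: center (-5/9, -11/36), radius 1/81; u4: center (-17/36, -5/18), radius 1/81

Only the slot chain above each u matters under B; compose those maps.
tracing u1 down its 1-map path: center (0, 1/4), radius 1/10
tracing u4 down its 2-map path: center (-17/36, -5/18), radius 1/81
tracing u3 down its 2-map path: center (-5/9, -11/36), radius 1/81
tracing u2 down its 2-map path: center (-4/9, -11/36), radius 1/81


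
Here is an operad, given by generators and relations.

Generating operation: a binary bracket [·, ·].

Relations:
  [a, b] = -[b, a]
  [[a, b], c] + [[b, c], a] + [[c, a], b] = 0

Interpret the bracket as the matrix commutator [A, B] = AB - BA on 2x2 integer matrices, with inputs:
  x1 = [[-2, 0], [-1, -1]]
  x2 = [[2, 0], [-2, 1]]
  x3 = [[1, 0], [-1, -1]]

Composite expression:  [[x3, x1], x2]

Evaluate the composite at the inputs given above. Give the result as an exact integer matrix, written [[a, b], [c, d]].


[[0, 0], [3, 0]]

[x3, x1] = [[0, 0], [3, 0]]
[[x3, x1], x2] = [[0, 0], [3, 0]]


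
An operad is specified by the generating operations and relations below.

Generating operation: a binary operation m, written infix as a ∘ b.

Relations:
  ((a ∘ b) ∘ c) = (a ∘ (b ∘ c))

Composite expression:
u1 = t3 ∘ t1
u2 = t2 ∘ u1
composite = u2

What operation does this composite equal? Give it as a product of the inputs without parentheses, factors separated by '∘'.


t2 ∘ t3 ∘ t1

Key point: m is associative — brackets drop, the t-order remains.
(t3 ∘ t1) reduces to t3 ∘ t1
(t2 ∘ (t3 ∘ t1)) reduces to t2 ∘ t3 ∘ t1


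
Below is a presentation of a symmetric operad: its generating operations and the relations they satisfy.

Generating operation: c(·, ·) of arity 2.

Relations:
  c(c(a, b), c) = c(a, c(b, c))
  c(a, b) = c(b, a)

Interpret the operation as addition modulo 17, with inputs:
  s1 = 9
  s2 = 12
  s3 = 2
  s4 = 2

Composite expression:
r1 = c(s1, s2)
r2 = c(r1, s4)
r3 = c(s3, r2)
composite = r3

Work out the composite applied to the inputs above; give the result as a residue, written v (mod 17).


8 (mod 17)

c(s1, s2) = 4
c(c(s1, s2), s4) = 6
c(s3, c(c(s1, s2), s4)) = 8


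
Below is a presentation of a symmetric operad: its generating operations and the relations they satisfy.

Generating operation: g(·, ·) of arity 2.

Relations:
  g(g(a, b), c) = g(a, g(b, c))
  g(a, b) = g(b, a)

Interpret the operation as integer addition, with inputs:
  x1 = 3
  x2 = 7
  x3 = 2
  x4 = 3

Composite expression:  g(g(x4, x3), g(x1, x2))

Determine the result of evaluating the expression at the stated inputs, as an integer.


15

g(x4, x3) = 5
g(x1, x2) = 10
g(g(x4, x3), g(x1, x2)) = 15


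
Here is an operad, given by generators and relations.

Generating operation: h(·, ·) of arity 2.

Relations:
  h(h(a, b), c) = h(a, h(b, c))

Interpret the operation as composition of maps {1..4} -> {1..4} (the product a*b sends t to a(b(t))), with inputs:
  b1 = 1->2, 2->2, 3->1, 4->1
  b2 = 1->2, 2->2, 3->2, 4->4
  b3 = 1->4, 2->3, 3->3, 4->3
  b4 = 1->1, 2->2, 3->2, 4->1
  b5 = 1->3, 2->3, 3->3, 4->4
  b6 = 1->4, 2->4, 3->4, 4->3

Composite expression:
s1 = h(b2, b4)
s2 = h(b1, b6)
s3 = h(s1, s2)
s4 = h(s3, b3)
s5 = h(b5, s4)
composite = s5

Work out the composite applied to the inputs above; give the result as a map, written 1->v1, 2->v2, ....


1->3, 2->3, 3->3, 4->3

h(b2, b4) = 1->2, 2->2, 3->2, 4->2
h(b1, b6) = 1->1, 2->1, 3->1, 4->1
h(h(b2, b4), h(b1, b6)) = 1->2, 2->2, 3->2, 4->2
h(h(h(b2, b4), h(b1, b6)), b3) = 1->2, 2->2, 3->2, 4->2
h(b5, h(h(h(b2, b4), h(b1, b6)), b3)) = 1->3, 2->3, 3->3, 4->3


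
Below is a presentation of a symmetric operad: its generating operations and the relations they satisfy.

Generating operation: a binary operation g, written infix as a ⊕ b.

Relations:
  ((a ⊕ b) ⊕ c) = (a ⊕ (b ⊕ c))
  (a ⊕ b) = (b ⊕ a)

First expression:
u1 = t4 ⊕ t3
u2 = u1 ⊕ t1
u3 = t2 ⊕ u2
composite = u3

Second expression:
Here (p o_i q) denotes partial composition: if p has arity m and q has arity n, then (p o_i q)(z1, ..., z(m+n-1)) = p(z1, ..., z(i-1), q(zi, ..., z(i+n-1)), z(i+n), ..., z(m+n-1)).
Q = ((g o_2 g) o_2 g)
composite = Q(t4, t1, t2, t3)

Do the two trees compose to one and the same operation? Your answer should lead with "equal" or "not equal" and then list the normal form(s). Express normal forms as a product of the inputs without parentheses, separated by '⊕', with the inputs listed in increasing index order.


equal: each reduces to t1 ⊕ t2 ⊕ t3 ⊕ t4


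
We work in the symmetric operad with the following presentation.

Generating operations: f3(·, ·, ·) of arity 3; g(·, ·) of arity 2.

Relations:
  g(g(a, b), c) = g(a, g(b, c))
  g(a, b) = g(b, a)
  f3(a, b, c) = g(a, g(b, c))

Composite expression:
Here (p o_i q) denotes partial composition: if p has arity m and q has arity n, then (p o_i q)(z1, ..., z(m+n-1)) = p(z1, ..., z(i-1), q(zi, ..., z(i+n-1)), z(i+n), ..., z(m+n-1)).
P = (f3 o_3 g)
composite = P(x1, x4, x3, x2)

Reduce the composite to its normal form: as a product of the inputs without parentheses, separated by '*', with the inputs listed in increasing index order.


x1 * x2 * x3 * x4


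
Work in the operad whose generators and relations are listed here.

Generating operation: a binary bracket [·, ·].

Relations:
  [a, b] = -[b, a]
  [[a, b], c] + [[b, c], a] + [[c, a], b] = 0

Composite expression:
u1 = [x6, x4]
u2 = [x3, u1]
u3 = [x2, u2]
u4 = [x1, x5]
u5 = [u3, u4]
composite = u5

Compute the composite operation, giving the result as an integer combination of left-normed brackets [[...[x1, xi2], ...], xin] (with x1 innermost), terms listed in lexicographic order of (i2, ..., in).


In the tensor algebra, words opening x1 carry the x1-anchored form.
Composite bracket: [[x2, [x3, [x6, x4]]], [x1, x5]]
Full expansion: 32 signed words from ab - ba (2^5 = 32).
Keep just the words that open with x1:
  word x1x5x2x3x4x6 has sign +1, contributing +[[[[[x1, x5], x2], x3], x4], x6]
  word x1x5x2x3x6x4 has sign -1, contributing -[[[[[x1, x5], x2], x3], x6], x4]
  word x1x5x2x4x6x3 has sign -1, contributing -[[[[[x1, x5], x2], x4], x6], x3]
  word x1x5x2x6x4x3 has sign +1, contributing +[[[[[x1, x5], x2], x6], x4], x3]
  word x1x5x3x4x6x2 has sign -1, contributing -[[[[[x1, x5], x3], x4], x6], x2]
  word x1x5x3x6x4x2 has sign +1, contributing +[[[[[x1, x5], x3], x6], x4], x2]
  word x1x5x4x6x3x2 has sign +1, contributing +[[[[[x1, x5], x4], x6], x3], x2]
  word x1x5x6x4x3x2 has sign -1, contributing -[[[[[x1, x5], x6], x4], x3], x2]

[[[[[x1, x5], x2], x3], x4], x6] - [[[[[x1, x5], x2], x3], x6], x4] - [[[[[x1, x5], x2], x4], x6], x3] + [[[[[x1, x5], x2], x6], x4], x3] - [[[[[x1, x5], x3], x4], x6], x2] + [[[[[x1, x5], x3], x6], x4], x2] + [[[[[x1, x5], x4], x6], x3], x2] - [[[[[x1, x5], x6], x4], x3], x2]


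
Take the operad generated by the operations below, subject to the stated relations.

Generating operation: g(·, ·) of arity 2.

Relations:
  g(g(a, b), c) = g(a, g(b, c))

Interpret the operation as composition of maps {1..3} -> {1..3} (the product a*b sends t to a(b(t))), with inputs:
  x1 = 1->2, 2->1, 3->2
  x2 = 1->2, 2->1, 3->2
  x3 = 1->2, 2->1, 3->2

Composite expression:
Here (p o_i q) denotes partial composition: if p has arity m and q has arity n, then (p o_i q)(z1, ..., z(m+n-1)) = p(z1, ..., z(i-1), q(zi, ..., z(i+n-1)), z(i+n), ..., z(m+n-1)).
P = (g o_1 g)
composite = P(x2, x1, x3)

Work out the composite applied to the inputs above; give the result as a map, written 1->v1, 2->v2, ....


1->2, 2->1, 3->2

g(x2, x1) = 1->1, 2->2, 3->1
g(g(x2, x1), x3) = 1->2, 2->1, 3->2


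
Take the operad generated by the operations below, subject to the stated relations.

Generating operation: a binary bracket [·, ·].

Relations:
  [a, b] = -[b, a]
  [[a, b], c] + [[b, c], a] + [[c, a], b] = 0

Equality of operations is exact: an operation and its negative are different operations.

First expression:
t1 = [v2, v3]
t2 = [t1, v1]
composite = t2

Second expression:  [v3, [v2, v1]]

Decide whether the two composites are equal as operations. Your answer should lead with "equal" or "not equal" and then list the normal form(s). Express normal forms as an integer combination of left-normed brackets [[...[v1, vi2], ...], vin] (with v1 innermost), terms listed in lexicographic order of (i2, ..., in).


Normal form of the first expression: -[[v1, v2], v3] + [[v1, v3], v2]
Normal form of the second expression: [[v1, v2], v3]
The normal forms differ: not equal.

not equal — first -[[v1, v2], v3] + [[v1, v3], v2], second [[v1, v2], v3]


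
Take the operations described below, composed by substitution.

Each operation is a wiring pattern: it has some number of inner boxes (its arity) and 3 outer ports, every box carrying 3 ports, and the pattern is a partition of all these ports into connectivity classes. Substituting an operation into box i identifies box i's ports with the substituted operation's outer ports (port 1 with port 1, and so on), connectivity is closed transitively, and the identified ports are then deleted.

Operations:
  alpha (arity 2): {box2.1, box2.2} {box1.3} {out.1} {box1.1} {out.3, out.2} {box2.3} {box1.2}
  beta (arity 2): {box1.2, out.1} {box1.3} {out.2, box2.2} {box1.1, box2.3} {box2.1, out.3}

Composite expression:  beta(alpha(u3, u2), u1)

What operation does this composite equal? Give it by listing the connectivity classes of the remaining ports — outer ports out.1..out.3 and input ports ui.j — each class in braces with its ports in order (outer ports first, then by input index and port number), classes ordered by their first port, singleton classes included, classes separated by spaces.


{out.1} {out.2, u1.2} {out.3, u1.1} {u1.3} {u2.1, u2.2} {u2.3} {u3.1} {u3.2} {u3.3}

Reachability decides: close wires over beta-identified ports.
alpha over (u3, u2) gives {out.1} {out.2, out.3} {u2.1, u2.2} {u2.3} {u3.1} {u3.2} {u3.3}, out.j being that stage's outer ports
beta over (u3, u2, u1) gives {out.1} {out.2, u1.2} {out.3, u1.1} {u1.3} {u2.1, u2.2} {u2.3} {u3.1} {u3.2} {u3.3}, out.j being that stage's outer ports


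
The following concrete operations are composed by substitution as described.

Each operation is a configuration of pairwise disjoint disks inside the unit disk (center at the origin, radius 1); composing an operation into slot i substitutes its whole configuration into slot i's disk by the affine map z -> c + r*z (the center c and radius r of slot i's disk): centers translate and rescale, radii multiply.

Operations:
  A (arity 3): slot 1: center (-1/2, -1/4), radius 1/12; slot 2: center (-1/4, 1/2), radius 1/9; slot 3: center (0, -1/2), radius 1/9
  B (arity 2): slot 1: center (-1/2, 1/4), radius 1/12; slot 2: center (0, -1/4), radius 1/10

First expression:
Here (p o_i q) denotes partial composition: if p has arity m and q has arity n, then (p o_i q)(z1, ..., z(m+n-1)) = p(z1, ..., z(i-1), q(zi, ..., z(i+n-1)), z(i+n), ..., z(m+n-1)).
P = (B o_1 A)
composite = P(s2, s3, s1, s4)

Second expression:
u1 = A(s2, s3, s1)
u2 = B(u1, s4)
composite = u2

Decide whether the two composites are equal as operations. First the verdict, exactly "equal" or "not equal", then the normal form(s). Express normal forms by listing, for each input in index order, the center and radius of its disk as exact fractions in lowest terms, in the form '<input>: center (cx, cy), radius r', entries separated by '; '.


equal; the common form is s1: center (-1/2, 5/24), radius 1/108; s2: center (-13/24, 11/48), radius 1/144; s3: center (-25/48, 7/24), radius 1/108; s4: center (0, -1/4), radius 1/10

The first expression, normalized: s1: center (-1/2, 5/24), radius 1/108; s2: center (-13/24, 11/48), radius 1/144; s3: center (-25/48, 7/24), radius 1/108; s4: center (0, -1/4), radius 1/10
The second expression, normalized: s1: center (-1/2, 5/24), radius 1/108; s2: center (-13/24, 11/48), radius 1/144; s3: center (-25/48, 7/24), radius 1/108; s4: center (0, -1/4), radius 1/10
The normal forms match — equal.


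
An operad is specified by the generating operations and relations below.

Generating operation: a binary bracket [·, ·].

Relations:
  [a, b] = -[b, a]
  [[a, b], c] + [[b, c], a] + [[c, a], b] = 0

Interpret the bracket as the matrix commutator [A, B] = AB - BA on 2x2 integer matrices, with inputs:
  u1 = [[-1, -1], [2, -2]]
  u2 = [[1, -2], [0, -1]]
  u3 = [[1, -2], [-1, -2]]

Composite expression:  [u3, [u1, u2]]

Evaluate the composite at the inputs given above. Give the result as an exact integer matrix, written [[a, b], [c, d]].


[[-8, 16], [-20, 8]]

[u1, u2] = [[4, 0], [4, -4]]
[u3, [u1, u2]] = [[-8, 16], [-20, 8]]


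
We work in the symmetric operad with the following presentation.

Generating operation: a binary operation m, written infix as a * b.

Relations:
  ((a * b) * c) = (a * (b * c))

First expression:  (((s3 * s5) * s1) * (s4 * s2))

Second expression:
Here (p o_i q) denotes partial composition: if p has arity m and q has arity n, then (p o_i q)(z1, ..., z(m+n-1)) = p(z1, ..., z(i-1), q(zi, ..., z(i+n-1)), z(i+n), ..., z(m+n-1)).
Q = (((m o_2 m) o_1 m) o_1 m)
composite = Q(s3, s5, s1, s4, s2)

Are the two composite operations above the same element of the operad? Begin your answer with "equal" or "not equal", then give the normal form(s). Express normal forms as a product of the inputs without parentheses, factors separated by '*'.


equal; the common form is s3 * s5 * s1 * s4 * s2

Normal form of the first expression: s3 * s5 * s1 * s4 * s2
Normal form of the second expression: s3 * s5 * s1 * s4 * s2
The normal forms match — equal.


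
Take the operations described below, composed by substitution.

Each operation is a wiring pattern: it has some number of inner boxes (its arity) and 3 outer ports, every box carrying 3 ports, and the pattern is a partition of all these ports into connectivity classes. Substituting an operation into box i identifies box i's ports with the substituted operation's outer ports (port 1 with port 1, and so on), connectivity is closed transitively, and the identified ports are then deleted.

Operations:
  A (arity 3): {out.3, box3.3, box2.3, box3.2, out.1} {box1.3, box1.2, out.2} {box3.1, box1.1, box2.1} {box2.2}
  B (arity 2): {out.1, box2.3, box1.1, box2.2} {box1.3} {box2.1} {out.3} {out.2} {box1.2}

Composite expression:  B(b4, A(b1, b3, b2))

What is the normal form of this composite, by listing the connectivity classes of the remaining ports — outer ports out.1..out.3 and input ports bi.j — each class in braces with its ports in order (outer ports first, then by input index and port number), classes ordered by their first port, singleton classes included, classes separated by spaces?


{out.1, b1.2, b1.3, b2.2, b2.3, b3.3, b4.1} {out.2} {out.3} {b1.1, b2.1, b3.1} {b3.2} {b4.2} {b4.3}

After gluing at B, chains via deleted ports link the b-ports.
A over (b1, b3, b2) gives {out.1, out.3, b2.2, b2.3, b3.3} {out.2, b1.2, b1.3} {b1.1, b2.1, b3.1} {b3.2}, out.j being that stage's outer ports
B over (b4, b1, b3, b2) gives {out.1, b1.2, b1.3, b2.2, b2.3, b3.3, b4.1} {out.2} {out.3} {b1.1, b2.1, b3.1} {b3.2} {b4.2} {b4.3}, out.j being that stage's outer ports


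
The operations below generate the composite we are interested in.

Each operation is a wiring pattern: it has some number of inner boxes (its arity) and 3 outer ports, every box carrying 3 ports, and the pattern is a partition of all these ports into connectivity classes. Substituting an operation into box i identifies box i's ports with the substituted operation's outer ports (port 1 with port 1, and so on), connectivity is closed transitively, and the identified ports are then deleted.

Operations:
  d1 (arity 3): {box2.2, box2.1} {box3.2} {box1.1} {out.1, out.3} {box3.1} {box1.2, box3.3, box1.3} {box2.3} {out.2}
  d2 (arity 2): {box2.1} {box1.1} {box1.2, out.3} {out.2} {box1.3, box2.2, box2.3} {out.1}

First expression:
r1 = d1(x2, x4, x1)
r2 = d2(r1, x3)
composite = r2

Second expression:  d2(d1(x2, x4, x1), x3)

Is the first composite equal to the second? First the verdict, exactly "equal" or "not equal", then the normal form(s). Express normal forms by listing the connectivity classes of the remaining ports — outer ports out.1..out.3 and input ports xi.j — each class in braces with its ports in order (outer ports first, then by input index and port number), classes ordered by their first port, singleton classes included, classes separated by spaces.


equal; both compose to {out.1} {out.2} {out.3} {x1.1} {x1.2} {x1.3, x2.2, x2.3} {x2.1} {x3.1} {x3.2, x3.3} {x4.1, x4.2} {x4.3}

Reducing the first expression gives {out.1} {out.2} {out.3} {x1.1} {x1.2} {x1.3, x2.2, x2.3} {x2.1} {x3.1} {x3.2, x3.3} {x4.1, x4.2} {x4.3}
Reducing the second expression gives {out.1} {out.2} {out.3} {x1.1} {x1.2} {x1.3, x2.2, x2.3} {x2.1} {x3.1} {x3.2, x3.3} {x4.1, x4.2} {x4.3}
Same normal form: equal.
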